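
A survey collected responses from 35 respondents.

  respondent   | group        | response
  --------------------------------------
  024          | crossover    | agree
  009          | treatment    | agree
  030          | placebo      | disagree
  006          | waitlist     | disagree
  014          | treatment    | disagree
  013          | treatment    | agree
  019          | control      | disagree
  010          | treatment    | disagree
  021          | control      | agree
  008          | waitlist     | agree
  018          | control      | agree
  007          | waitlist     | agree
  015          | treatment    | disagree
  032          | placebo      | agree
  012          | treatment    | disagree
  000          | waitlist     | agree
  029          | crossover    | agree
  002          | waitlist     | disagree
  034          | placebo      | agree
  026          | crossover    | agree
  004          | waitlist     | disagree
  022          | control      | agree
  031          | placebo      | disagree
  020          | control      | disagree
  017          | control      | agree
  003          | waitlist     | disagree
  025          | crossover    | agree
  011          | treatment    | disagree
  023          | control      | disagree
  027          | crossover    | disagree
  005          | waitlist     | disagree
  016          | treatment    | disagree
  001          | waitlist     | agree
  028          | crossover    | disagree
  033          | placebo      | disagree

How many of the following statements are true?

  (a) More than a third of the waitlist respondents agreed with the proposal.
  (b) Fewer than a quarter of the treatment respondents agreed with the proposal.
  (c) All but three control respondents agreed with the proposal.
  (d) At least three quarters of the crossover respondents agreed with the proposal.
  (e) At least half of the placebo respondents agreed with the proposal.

(a) waitlist: |A| = 9, |A ∩ B| = 4; needs |A ∩ B| / |A| > 1/3 — true.
(b) treatment: |A| = 8, |A ∩ B| = 2; needs |A ∩ B| / |A| < 1/4 — false.
(c) control: |A| = 7, |A ∩ B| = 4; needs |A ∖ B| = 3 — true.
(d) crossover: |A| = 6, |A ∩ B| = 4; needs |A ∩ B| / |A| ≥ 3/4 — false.
(e) placebo: |A| = 5, |A ∩ B| = 2; needs |A ∩ B| ≥ |A ∖ B| — false.

2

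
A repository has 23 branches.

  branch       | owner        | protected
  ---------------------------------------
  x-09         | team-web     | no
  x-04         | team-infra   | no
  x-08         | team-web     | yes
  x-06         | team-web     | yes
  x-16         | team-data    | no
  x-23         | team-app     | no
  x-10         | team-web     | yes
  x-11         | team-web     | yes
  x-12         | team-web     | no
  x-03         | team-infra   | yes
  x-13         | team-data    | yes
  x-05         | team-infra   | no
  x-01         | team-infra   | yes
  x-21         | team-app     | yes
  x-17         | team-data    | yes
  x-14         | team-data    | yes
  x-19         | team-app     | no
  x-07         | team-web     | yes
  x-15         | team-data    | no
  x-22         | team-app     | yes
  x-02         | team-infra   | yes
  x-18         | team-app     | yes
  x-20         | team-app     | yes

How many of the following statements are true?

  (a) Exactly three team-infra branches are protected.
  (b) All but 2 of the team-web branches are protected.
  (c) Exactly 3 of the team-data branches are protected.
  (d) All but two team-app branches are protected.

4

(a) team-infra: |A| = 5, |A ∩ B| = 3; needs |A ∩ B| = 3 — true.
(b) team-web: |A| = 7, |A ∩ B| = 5; needs |A ∖ B| = 2 — true.
(c) team-data: |A| = 5, |A ∩ B| = 3; needs |A ∩ B| = 3 — true.
(d) team-app: |A| = 6, |A ∩ B| = 4; needs |A ∖ B| = 2 — true.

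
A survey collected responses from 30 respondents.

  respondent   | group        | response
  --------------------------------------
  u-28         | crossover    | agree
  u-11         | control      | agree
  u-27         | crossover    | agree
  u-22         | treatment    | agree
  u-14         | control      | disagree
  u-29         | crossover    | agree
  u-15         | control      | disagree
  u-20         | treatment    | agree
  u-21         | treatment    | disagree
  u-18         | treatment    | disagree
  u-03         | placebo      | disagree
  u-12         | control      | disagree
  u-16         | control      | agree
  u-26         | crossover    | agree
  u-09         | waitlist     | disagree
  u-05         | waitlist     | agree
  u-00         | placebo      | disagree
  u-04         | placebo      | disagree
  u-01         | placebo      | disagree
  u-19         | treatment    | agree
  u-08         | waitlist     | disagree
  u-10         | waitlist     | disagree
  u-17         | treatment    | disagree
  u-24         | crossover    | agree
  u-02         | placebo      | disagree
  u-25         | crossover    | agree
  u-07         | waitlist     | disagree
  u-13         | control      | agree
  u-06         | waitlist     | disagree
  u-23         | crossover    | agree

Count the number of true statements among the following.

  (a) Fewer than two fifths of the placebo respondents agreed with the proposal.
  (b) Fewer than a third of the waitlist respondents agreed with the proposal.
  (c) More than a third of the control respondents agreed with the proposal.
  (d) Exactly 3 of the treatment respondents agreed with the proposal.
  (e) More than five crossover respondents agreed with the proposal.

5

(a) placebo: |A| = 5, |A ∩ B| = 0; needs |A ∩ B| / |A| < 2/5 — true.
(b) waitlist: |A| = 6, |A ∩ B| = 1; needs |A ∩ B| / |A| < 1/3 — true.
(c) control: |A| = 6, |A ∩ B| = 3; needs |A ∩ B| / |A| > 1/3 — true.
(d) treatment: |A| = 6, |A ∩ B| = 3; needs |A ∩ B| = 3 — true.
(e) crossover: |A| = 7, |A ∩ B| = 7; needs |A ∩ B| > 5 — true.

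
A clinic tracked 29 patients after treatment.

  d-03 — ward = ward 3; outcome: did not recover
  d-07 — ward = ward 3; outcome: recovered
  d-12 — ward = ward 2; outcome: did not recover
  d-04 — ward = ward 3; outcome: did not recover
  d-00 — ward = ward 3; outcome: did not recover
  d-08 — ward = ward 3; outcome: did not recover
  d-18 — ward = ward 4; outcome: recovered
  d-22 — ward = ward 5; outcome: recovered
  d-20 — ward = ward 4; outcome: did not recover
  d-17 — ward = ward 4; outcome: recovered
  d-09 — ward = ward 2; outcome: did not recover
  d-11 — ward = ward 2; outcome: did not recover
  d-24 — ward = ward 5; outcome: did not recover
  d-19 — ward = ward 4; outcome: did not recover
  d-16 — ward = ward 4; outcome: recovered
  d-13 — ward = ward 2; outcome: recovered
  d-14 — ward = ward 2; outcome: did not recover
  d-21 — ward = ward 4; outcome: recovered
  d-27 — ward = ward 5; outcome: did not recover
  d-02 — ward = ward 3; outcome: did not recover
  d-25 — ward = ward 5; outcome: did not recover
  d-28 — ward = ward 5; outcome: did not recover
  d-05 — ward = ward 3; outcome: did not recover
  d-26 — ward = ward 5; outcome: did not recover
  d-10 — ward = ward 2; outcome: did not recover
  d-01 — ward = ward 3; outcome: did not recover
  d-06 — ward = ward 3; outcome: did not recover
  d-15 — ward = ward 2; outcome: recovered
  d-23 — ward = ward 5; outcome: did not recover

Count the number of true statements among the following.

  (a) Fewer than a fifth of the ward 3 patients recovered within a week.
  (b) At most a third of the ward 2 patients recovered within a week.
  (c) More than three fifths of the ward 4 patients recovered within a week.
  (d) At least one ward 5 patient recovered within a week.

(a) ward 3: |A| = 9, |A ∩ B| = 1; needs |A ∩ B| / |A| < 1/5 — true.
(b) ward 2: |A| = 7, |A ∩ B| = 2; needs |A ∩ B| / |A| ≤ 1/3 — true.
(c) ward 4: |A| = 6, |A ∩ B| = 4; needs |A ∩ B| / |A| > 3/5 — true.
(d) ward 5: |A| = 7, |A ∩ B| = 1; needs A ∩ B ≠ ∅ (|A ∩ B| ≥ 1) — true.

4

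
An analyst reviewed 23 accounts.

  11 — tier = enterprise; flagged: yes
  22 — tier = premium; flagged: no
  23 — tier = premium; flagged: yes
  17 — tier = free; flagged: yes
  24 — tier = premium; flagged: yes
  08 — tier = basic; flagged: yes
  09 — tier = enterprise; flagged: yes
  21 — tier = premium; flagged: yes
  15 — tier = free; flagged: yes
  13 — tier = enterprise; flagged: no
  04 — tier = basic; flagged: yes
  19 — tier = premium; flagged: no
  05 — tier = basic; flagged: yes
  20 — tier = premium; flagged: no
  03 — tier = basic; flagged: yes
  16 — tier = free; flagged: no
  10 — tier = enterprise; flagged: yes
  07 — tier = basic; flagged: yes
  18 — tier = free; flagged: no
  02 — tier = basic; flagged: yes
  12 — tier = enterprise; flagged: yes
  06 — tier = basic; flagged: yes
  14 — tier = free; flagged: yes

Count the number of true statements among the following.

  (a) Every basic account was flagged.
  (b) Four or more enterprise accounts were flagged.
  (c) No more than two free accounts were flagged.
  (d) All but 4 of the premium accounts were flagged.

(a) basic: |A| = 7, |A ∩ B| = 7; needs A ⊆ B, i.e. every element of A is in B (|A ∖ B| = 0) — true.
(b) enterprise: |A| = 5, |A ∩ B| = 4; needs |A ∩ B| ≥ 4 — true.
(c) free: |A| = 5, |A ∩ B| = 3; needs |A ∩ B| ≤ 2 — false.
(d) premium: |A| = 6, |A ∩ B| = 3; needs |A ∖ B| = 4 — false.

2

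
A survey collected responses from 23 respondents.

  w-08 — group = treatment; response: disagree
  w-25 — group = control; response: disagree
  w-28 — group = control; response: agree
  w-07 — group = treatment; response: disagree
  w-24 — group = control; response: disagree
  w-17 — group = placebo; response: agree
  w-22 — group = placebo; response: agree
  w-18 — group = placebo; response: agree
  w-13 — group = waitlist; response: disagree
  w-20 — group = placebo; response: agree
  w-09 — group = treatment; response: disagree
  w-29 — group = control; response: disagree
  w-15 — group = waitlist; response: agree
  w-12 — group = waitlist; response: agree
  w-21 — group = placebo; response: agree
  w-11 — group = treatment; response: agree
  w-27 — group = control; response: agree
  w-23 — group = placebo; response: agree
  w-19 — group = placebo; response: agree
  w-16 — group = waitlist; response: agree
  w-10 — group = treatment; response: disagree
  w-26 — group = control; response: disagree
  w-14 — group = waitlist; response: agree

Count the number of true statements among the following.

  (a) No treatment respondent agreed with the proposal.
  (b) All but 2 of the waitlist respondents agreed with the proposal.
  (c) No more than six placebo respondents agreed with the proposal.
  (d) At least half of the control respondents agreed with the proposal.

(a) treatment: |A| = 5, |A ∩ B| = 1; needs A ∩ B = ∅ (|A ∩ B| = 0) — false.
(b) waitlist: |A| = 5, |A ∩ B| = 4; needs |A ∖ B| = 2 — false.
(c) placebo: |A| = 7, |A ∩ B| = 7; needs |A ∩ B| ≤ 6 — false.
(d) control: |A| = 6, |A ∩ B| = 2; needs |A ∩ B| ≥ |A ∖ B| — false.

0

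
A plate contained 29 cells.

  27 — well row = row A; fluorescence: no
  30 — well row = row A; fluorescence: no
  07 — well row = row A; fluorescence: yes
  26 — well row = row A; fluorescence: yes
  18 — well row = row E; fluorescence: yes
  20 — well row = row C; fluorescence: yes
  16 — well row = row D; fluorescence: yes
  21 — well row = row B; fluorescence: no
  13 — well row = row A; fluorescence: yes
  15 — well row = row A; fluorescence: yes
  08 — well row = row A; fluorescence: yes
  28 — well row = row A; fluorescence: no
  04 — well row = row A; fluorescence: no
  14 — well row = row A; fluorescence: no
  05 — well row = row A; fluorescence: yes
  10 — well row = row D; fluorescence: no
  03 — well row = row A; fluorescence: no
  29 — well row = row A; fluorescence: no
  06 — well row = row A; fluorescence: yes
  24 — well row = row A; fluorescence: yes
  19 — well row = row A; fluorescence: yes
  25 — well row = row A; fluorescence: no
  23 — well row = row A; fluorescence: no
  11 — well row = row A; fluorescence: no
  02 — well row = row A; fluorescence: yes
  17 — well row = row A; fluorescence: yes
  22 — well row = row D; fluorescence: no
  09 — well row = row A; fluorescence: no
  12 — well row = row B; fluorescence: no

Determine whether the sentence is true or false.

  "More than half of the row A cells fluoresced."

Truth condition: |A ∩ B| > |A ∖ B|.
|A| = 22, |A ∩ B| = 11, |A ∖ B| = 11.
11 = 11, so the statement is false.

False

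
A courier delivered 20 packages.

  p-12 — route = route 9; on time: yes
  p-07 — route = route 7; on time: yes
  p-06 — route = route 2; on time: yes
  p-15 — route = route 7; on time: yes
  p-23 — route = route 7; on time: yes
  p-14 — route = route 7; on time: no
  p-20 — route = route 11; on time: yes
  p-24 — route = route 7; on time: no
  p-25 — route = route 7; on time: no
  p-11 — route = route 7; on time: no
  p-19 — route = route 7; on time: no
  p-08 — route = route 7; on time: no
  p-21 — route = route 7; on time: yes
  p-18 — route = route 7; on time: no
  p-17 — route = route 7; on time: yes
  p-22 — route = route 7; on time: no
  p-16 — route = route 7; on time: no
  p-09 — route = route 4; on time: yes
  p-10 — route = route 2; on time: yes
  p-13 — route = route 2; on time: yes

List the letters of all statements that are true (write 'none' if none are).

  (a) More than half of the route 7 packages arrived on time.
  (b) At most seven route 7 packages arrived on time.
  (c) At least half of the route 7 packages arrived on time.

|A| = 14, |A ∩ B| = 5, |A ∖ B| = 9.
(a) |A ∩ B| > |A ∖ B|: fails.
(b) |A ∩ B| ≤ 7: holds.
(c) |A ∩ B| ≥ |A ∖ B|: fails.

(b)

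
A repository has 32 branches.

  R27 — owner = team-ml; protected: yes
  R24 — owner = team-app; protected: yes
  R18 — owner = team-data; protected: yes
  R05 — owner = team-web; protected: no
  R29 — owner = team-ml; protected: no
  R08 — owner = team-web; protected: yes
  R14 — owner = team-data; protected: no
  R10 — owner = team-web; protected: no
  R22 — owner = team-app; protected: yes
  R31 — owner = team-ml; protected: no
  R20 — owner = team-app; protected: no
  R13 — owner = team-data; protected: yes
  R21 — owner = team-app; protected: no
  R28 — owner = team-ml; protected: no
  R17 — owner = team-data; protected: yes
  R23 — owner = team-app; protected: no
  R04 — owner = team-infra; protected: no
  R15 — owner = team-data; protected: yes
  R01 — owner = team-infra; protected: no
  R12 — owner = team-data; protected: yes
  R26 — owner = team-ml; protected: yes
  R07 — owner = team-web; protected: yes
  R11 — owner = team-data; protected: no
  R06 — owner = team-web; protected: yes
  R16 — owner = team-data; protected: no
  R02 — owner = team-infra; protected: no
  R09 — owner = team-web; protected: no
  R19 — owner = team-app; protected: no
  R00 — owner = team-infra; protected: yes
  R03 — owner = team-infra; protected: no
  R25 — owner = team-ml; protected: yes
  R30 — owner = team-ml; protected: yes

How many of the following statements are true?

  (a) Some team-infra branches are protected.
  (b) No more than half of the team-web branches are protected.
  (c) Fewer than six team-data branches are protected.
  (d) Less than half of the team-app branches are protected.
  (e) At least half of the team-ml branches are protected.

(a) team-infra: |A| = 5, |A ∩ B| = 1; needs A ∩ B ≠ ∅ (|A ∩ B| ≥ 1) — true.
(b) team-web: |A| = 6, |A ∩ B| = 3; needs |A ∩ B| ≤ |A ∖ B| — true.
(c) team-data: |A| = 8, |A ∩ B| = 5; needs |A ∩ B| < 6 — true.
(d) team-app: |A| = 6, |A ∩ B| = 2; needs |A ∩ B| < |A ∖ B| — true.
(e) team-ml: |A| = 7, |A ∩ B| = 4; needs |A ∩ B| ≥ |A ∖ B| — true.

5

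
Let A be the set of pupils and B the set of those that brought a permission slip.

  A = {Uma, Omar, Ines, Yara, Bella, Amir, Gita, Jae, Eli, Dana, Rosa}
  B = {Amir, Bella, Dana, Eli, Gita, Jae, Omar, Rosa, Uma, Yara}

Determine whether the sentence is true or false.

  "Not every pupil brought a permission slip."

Truth condition: A ⊄ B (|A ∖ B| ≥ 1).
A (the restrictor) = {Uma, Omar, Ines, Yara, Bella, Amir, Gita, Jae, Eli, Dana, Rosa}, |A| = 11.
A ∖ B = {Ines}, so |A ∖ B| = 1.
So the statement is true.

True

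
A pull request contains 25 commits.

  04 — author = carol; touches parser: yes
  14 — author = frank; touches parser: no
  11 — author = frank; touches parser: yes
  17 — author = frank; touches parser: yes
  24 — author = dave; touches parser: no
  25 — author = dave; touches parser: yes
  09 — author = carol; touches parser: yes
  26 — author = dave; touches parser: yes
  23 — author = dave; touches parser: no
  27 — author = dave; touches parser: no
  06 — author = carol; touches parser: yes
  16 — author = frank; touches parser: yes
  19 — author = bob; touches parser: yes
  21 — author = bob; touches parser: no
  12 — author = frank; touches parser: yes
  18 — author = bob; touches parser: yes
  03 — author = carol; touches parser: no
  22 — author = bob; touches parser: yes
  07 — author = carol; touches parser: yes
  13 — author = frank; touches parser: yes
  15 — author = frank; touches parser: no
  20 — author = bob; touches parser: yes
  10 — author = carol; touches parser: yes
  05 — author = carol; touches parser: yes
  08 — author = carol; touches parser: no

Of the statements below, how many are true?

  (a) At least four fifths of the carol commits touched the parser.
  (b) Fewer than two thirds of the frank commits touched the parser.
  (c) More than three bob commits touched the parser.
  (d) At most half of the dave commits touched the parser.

(a) carol: |A| = 8, |A ∩ B| = 6; needs |A ∩ B| / |A| ≥ 4/5 — false.
(b) frank: |A| = 7, |A ∩ B| = 5; needs |A ∩ B| / |A| < 2/3 — false.
(c) bob: |A| = 5, |A ∩ B| = 4; needs |A ∩ B| > 3 — true.
(d) dave: |A| = 5, |A ∩ B| = 2; needs |A ∩ B| ≤ |A ∖ B| — true.

2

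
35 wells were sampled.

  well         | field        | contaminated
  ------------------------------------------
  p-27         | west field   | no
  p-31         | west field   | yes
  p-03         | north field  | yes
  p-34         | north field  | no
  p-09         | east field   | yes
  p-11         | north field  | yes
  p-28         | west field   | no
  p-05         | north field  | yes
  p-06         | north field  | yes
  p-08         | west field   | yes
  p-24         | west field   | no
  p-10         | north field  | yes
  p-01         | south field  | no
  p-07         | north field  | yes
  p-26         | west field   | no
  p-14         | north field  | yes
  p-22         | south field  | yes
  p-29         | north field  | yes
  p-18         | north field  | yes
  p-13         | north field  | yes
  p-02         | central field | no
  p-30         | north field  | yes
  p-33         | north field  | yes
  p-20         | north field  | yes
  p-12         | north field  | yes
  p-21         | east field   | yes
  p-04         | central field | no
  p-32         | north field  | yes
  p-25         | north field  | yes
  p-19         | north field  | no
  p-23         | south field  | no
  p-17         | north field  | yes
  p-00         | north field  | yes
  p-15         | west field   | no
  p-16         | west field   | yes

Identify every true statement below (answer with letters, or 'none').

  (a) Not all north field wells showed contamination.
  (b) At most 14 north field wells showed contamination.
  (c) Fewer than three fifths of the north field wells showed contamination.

|A| = 20, |A ∩ B| = 18, |A ∖ B| = 2.
(a) A ⊄ B (|A ∖ B| ≥ 1): holds.
(b) |A ∩ B| ≤ 14: fails.
(c) |A ∩ B| / |A| < 3/5: fails.

(a)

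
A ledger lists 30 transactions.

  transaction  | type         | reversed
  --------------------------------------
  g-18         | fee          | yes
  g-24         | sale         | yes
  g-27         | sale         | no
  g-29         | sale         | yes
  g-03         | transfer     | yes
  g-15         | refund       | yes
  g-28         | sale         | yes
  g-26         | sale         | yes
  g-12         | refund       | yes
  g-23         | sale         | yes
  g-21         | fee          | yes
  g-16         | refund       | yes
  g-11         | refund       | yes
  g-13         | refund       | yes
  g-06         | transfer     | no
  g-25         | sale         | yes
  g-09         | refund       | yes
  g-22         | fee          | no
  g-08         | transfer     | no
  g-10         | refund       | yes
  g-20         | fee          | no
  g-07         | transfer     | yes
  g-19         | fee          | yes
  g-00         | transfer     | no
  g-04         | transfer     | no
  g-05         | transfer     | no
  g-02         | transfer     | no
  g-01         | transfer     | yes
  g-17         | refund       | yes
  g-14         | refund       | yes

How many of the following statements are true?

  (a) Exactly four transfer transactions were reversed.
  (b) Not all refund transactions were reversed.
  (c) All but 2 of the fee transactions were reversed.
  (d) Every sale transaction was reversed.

(a) transfer: |A| = 9, |A ∩ B| = 3; needs |A ∩ B| = 4 — false.
(b) refund: |A| = 9, |A ∩ B| = 9; needs A ⊄ B (|A ∖ B| ≥ 1) — false.
(c) fee: |A| = 5, |A ∩ B| = 3; needs |A ∖ B| = 2 — true.
(d) sale: |A| = 7, |A ∩ B| = 6; needs A ⊆ B, i.e. every element of A is in B (|A ∖ B| = 0) — false.

1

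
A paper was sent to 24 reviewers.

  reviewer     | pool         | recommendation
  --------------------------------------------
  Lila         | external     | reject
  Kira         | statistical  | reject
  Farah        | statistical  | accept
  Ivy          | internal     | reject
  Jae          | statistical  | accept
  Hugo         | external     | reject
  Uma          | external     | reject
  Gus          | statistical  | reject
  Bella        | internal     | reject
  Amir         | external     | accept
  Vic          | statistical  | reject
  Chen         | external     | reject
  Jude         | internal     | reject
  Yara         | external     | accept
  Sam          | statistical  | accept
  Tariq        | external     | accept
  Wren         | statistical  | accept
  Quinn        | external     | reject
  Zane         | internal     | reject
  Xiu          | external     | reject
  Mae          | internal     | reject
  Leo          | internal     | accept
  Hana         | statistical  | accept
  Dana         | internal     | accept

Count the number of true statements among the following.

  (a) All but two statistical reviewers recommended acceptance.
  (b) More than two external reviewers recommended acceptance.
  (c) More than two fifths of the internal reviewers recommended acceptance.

1

(a) statistical: |A| = 8, |A ∩ B| = 5; needs |A ∖ B| = 2 — false.
(b) external: |A| = 9, |A ∩ B| = 3; needs |A ∩ B| > 2 — true.
(c) internal: |A| = 7, |A ∩ B| = 2; needs |A ∩ B| / |A| > 2/5 — false.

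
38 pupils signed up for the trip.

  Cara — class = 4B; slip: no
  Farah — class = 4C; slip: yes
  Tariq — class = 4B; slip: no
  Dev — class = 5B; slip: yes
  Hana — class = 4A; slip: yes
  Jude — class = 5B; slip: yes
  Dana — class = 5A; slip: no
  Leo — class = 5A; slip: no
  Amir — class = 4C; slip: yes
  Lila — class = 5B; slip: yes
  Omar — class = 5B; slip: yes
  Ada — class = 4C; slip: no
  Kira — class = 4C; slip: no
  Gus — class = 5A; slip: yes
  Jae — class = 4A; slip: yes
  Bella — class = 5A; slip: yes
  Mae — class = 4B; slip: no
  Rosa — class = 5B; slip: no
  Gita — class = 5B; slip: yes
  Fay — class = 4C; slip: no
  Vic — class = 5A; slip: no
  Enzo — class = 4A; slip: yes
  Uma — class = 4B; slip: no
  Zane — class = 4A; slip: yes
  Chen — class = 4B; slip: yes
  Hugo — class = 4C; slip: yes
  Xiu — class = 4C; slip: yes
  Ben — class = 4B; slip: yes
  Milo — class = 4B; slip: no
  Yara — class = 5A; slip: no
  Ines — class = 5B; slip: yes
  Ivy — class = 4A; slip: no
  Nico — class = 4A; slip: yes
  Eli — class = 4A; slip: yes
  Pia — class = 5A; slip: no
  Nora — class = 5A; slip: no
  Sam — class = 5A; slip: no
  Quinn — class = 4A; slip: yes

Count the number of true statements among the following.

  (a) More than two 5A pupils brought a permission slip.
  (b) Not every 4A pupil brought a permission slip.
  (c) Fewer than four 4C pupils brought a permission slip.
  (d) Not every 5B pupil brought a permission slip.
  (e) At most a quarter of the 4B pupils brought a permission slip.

(a) 5A: |A| = 9, |A ∩ B| = 2; needs |A ∩ B| > 2 — false.
(b) 4A: |A| = 8, |A ∩ B| = 7; needs A ⊄ B (|A ∖ B| ≥ 1) — true.
(c) 4C: |A| = 7, |A ∩ B| = 4; needs |A ∩ B| < 4 — false.
(d) 5B: |A| = 7, |A ∩ B| = 6; needs A ⊄ B (|A ∖ B| ≥ 1) — true.
(e) 4B: |A| = 7, |A ∩ B| = 2; needs |A ∩ B| / |A| ≤ 1/4 — false.

2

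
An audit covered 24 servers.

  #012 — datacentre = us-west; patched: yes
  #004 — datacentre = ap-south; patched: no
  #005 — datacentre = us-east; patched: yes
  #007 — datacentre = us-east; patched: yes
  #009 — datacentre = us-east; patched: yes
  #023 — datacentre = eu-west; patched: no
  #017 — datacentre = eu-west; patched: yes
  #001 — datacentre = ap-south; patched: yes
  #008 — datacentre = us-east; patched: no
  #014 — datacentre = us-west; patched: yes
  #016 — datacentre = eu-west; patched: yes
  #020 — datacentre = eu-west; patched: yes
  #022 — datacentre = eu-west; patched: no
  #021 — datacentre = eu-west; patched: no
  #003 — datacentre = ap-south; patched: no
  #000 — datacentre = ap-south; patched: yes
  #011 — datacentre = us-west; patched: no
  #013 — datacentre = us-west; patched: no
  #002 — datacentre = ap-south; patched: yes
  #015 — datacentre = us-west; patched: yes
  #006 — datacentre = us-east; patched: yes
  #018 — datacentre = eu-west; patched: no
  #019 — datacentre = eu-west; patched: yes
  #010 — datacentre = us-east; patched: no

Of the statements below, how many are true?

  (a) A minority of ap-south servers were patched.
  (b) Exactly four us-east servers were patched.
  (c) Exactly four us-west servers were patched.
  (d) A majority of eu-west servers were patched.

(a) ap-south: |A| = 5, |A ∩ B| = 3; needs |A ∩ B| < |A ∖ B| — false.
(b) us-east: |A| = 6, |A ∩ B| = 4; needs |A ∩ B| = 4 — true.
(c) us-west: |A| = 5, |A ∩ B| = 3; needs |A ∩ B| = 4 — false.
(d) eu-west: |A| = 8, |A ∩ B| = 4; needs |A ∩ B| > |A ∖ B| — false.

1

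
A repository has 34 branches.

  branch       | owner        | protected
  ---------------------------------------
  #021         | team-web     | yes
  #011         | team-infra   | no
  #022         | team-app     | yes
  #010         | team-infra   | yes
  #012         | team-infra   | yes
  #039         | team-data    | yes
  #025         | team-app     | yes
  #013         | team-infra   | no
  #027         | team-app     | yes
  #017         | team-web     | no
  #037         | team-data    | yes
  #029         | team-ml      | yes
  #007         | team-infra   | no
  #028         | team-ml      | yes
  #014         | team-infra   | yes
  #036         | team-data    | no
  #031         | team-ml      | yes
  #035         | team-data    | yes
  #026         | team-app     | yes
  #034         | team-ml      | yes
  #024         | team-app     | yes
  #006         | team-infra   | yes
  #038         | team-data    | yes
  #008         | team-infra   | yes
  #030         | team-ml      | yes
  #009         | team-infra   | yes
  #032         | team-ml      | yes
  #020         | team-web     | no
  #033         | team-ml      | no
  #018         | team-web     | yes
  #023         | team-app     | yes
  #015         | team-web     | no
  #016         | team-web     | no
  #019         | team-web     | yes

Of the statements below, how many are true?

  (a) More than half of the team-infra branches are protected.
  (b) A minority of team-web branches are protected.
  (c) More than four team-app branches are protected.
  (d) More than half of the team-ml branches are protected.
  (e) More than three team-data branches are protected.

5

(a) team-infra: |A| = 9, |A ∩ B| = 6; needs |A ∩ B| > |A ∖ B| — true.
(b) team-web: |A| = 7, |A ∩ B| = 3; needs |A ∩ B| < |A ∖ B| — true.
(c) team-app: |A| = 6, |A ∩ B| = 6; needs |A ∩ B| > 4 — true.
(d) team-ml: |A| = 7, |A ∩ B| = 6; needs |A ∩ B| > |A ∖ B| — true.
(e) team-data: |A| = 5, |A ∩ B| = 4; needs |A ∩ B| > 3 — true.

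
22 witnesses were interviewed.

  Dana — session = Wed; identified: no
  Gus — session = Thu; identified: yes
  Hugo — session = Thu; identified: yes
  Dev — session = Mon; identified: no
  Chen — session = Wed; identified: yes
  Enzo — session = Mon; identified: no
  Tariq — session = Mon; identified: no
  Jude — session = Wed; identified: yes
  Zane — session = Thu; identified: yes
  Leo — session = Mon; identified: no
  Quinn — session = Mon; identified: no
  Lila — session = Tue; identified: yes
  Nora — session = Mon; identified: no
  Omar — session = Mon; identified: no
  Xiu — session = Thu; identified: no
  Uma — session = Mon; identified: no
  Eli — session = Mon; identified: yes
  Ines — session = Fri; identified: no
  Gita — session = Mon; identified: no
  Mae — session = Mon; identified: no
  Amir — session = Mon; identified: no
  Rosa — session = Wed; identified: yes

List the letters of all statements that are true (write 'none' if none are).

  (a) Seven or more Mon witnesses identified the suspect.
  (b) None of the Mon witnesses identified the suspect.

none

|A| = 12, |A ∩ B| = 1, |A ∖ B| = 11.
(a) |A ∩ B| ≥ 7: fails.
(b) A ∩ B = ∅ (|A ∩ B| = 0): fails.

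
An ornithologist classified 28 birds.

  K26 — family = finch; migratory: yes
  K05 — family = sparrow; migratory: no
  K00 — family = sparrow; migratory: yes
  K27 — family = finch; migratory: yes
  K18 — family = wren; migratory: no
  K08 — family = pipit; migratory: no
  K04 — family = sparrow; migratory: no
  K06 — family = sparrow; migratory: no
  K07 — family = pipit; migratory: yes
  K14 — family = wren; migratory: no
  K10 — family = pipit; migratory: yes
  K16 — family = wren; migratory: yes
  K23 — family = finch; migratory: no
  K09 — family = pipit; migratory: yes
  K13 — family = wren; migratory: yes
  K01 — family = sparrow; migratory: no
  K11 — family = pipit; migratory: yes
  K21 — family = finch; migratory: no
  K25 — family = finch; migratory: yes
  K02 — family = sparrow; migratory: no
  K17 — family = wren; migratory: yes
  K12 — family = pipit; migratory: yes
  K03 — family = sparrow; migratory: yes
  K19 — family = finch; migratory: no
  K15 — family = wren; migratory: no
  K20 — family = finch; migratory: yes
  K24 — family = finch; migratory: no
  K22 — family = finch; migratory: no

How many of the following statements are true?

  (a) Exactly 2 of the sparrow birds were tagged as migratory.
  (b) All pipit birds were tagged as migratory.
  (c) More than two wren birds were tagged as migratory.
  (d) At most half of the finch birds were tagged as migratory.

3

(a) sparrow: |A| = 7, |A ∩ B| = 2; needs |A ∩ B| = 2 — true.
(b) pipit: |A| = 6, |A ∩ B| = 5; needs A ⊆ B, i.e. every element of A is in B (|A ∖ B| = 0) — false.
(c) wren: |A| = 6, |A ∩ B| = 3; needs |A ∩ B| > 2 — true.
(d) finch: |A| = 9, |A ∩ B| = 4; needs |A ∩ B| ≤ |A ∖ B| — true.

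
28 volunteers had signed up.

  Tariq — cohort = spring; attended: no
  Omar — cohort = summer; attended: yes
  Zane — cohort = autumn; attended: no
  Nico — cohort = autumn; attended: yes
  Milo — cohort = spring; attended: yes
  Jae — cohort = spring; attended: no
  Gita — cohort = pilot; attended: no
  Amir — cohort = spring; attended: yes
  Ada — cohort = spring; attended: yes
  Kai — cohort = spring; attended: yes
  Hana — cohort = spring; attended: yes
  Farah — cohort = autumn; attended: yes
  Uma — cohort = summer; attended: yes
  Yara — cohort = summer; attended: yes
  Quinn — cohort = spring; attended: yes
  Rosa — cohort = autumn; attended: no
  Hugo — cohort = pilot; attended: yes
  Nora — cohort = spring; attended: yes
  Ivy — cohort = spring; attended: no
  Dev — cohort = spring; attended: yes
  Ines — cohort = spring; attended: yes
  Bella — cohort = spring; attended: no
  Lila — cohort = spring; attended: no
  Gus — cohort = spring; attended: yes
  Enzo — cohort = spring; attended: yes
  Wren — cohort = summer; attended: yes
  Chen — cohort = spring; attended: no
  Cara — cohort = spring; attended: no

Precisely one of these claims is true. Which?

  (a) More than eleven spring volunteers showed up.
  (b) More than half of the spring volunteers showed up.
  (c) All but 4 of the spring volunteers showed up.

(b)

|A| = 18, |A ∩ B| = 11, |A ∖ B| = 7.
(a) requires |A ∩ B| > 11: false.
(b) requires |A ∩ B| > |A ∖ B|: true.
(c) requires |A ∖ B| = 4: false.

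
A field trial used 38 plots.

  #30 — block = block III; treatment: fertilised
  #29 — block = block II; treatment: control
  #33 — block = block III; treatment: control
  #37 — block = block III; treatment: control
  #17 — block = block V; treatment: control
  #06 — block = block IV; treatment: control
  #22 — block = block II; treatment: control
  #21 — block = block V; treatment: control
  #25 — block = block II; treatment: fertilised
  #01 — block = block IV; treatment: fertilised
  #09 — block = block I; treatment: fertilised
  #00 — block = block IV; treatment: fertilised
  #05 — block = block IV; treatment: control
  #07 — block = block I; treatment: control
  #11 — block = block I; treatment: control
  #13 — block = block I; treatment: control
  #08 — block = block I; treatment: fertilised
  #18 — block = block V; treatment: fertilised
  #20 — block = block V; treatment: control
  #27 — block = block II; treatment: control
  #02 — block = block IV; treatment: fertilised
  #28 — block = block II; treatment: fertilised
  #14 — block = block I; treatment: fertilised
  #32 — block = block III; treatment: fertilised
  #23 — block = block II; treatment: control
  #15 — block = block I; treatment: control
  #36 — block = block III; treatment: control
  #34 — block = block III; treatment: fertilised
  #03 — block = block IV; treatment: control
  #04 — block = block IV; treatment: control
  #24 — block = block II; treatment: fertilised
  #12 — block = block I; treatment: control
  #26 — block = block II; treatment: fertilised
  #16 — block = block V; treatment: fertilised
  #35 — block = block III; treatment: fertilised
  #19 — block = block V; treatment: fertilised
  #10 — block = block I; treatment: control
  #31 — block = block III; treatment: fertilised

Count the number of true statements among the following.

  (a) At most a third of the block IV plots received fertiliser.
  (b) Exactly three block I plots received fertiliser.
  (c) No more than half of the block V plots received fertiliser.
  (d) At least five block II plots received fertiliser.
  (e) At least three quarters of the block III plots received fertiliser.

(a) block IV: |A| = 7, |A ∩ B| = 3; needs |A ∩ B| / |A| ≤ 1/3 — false.
(b) block I: |A| = 9, |A ∩ B| = 3; needs |A ∩ B| = 3 — true.
(c) block V: |A| = 6, |A ∩ B| = 3; needs |A ∩ B| ≤ |A ∖ B| — true.
(d) block II: |A| = 8, |A ∩ B| = 4; needs |A ∩ B| ≥ 5 — false.
(e) block III: |A| = 8, |A ∩ B| = 5; needs |A ∩ B| / |A| ≥ 3/4 — false.

2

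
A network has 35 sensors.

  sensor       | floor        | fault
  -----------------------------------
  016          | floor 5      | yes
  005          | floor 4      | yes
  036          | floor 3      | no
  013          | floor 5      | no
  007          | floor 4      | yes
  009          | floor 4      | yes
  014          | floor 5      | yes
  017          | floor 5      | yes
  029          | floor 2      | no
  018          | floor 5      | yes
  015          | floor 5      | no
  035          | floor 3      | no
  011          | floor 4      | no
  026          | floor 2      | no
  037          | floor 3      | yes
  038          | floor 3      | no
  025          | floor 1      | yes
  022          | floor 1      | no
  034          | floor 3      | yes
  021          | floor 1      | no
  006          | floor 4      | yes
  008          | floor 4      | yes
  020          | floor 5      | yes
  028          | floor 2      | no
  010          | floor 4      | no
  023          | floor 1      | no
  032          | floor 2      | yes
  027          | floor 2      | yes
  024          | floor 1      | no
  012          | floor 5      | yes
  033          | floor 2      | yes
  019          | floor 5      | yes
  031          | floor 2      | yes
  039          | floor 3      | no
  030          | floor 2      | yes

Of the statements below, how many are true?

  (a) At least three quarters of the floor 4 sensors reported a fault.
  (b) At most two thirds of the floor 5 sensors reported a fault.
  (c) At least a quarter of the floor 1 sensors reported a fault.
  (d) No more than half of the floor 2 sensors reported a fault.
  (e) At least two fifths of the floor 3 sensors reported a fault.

0

(a) floor 4: |A| = 7, |A ∩ B| = 5; needs |A ∩ B| / |A| ≥ 3/4 — false.
(b) floor 5: |A| = 9, |A ∩ B| = 7; needs |A ∩ B| / |A| ≤ 2/3 — false.
(c) floor 1: |A| = 5, |A ∩ B| = 1; needs |A ∩ B| / |A| ≥ 1/4 — false.
(d) floor 2: |A| = 8, |A ∩ B| = 5; needs |A ∩ B| ≤ |A ∖ B| — false.
(e) floor 3: |A| = 6, |A ∩ B| = 2; needs |A ∩ B| / |A| ≥ 2/5 — false.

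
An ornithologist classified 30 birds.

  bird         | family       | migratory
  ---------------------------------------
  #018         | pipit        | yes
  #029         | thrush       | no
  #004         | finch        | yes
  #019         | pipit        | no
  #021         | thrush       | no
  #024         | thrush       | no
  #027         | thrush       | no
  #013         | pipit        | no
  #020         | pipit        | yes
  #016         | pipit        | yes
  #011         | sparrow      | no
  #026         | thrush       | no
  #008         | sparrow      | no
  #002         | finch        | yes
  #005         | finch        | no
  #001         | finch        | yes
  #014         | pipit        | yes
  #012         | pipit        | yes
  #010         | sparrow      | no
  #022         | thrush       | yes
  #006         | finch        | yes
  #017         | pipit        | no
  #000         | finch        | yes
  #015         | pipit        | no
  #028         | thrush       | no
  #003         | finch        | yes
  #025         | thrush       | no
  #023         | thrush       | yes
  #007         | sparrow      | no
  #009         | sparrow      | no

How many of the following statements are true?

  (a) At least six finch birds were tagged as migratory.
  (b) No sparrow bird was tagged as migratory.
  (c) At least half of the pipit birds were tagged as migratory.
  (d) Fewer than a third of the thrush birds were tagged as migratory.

4

(a) finch: |A| = 7, |A ∩ B| = 6; needs |A ∩ B| ≥ 6 — true.
(b) sparrow: |A| = 5, |A ∩ B| = 0; needs A ∩ B = ∅ (|A ∩ B| = 0) — true.
(c) pipit: |A| = 9, |A ∩ B| = 5; needs |A ∩ B| ≥ |A ∖ B| — true.
(d) thrush: |A| = 9, |A ∩ B| = 2; needs |A ∩ B| / |A| < 1/3 — true.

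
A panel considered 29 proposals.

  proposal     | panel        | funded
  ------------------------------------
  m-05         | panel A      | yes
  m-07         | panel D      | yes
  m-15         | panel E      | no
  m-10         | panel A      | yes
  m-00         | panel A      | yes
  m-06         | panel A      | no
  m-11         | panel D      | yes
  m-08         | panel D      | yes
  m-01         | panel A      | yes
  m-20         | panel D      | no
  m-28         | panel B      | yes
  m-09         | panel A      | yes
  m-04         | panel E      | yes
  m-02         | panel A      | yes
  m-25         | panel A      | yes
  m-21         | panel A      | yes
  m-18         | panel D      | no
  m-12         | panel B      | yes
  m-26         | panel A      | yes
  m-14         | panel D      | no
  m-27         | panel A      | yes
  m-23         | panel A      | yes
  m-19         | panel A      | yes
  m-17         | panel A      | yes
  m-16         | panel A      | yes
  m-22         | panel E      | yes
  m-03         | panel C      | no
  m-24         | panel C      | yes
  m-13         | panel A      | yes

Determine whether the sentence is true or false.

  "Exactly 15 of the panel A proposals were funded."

Truth condition: |A ∩ B| = 15.
|A| = 16, |A ∩ B| = 15, |A ∖ B| = 1.
|A ∩ B| = 15, so the statement is true.

True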